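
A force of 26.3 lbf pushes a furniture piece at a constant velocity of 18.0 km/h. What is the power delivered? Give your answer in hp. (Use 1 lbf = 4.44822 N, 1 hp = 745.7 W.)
Convert to SI: F = 116.988 N, v = 5.0 m/s
P = Fv = (116.988)(5.0) = 584.941 W = 0.7844 hp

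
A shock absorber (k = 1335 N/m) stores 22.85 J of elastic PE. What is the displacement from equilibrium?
x = √(2·PE/k) = √(2·22.85/1335) = 0.185 m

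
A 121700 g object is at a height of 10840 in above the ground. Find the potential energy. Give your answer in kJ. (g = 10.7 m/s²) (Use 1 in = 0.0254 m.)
Convert to SI: m = 121.7 kg, h = 275.336 m
PE = mgh = (121.7)(10.7)(275.336) = 358540 J = 358.5 kJ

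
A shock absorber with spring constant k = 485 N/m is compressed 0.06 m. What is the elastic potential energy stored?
PE = ½kx² = ½(485)(0.06)² = 0.873 J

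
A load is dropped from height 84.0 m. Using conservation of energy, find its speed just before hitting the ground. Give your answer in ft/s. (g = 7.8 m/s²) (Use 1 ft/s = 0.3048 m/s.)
mgh = ½mv² ⇒ v = √(2gh) = √(2·7.8·84.0) = 36.1994 m/s = 118.8 ft/s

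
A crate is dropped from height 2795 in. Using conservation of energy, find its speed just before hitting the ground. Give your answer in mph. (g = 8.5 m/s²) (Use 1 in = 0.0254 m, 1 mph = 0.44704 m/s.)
Convert to SI: h = 70.993 m
mgh = ½mv² ⇒ v = √(2gh) = √(2·8.5·70.993) = 34.7402 m/s = 77.71 mph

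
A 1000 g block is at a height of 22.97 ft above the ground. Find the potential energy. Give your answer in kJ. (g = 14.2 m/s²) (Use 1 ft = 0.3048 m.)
Convert to SI: m = 1.0 kg, h = 7.00126 m
PE = mgh = (1.0)(14.2)(7.00126) = 99.4178 J = 0.09942 kJ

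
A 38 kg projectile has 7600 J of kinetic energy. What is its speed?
v = √(2·KE/m) = √(2·7600/38) = 20.0 m/s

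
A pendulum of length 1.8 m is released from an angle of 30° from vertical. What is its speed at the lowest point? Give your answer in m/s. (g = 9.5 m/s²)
h = L(1 − cosθ) = 1.8(1 − cos30°) = 0.241154 m
v = √(2gh) = √(2·9.5·0.241154) = 2.141 m/s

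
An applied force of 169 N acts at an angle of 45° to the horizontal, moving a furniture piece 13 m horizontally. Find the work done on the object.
W = F·d·cosθ = (169)(13)cos(45°) = 1554 J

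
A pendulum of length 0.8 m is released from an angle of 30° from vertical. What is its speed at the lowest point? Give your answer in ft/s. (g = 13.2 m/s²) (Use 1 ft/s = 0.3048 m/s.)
h = L(1 − cosθ) = 0.8(1 − cos30°) = 0.10718 m
v = √(2gh) = √(2·13.2·0.10718) = 1.68212 m/s = 5.519 ft/s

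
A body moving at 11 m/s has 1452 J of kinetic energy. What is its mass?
m = 2·KE/v² = 2·1452/(11)² = 24.0 kg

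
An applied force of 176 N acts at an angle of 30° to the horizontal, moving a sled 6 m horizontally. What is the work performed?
W = F·d·cosθ = (176)(6)cos(30°) = 914.5 J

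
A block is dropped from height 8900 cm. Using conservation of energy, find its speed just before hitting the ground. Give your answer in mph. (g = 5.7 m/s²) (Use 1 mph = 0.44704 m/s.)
Convert to SI: h = 89.0 m
mgh = ½mv² ⇒ v = √(2gh) = √(2·5.7·89.0) = 31.8528 m/s = 71.25 mph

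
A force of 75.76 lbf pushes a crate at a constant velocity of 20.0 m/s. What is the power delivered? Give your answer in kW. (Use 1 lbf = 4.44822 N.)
Convert to SI: F = 336.997 N, v = 20.0 m/s
P = Fv = (336.997)(20.0) = 6739.94 W = 6.74 kW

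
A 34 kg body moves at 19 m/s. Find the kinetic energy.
KE = ½mv² = ½(34)(19)² = 6137.0 J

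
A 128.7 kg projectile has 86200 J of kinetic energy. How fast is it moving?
v = √(2·KE/m) = √(2·86200/128.7) = 36.6 m/s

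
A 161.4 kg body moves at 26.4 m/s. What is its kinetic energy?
KE = ½mv² = ½(161.4)(26.4)² = 56240 J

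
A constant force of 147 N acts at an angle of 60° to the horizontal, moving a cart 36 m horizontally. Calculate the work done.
W = F·d·cosθ = (147)(36)cos(60°) = 2646 J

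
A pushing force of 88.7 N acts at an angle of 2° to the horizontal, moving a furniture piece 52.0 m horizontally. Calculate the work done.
W = F·d·cosθ = (88.7)(52.0)cos(2°) = 4610 J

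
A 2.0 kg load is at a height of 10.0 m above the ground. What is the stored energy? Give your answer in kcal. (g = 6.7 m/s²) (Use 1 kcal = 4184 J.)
PE = mgh = (2.0)(6.7)(10.0) = 134.0 J = 0.03203 kcal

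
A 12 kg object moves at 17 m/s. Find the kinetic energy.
KE = ½mv² = ½(12)(17)² = 1734.0 J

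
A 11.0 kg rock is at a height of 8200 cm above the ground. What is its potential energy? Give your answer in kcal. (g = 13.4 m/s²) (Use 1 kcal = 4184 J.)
Convert to SI: m = 11.0 kg, h = 82.0 m
PE = mgh = (11.0)(13.4)(82.0) = 12086.8 J = 2.889 kcal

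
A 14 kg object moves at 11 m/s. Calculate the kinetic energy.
KE = ½mv² = ½(14)(11)² = 847.0 J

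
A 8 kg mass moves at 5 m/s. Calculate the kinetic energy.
KE = ½mv² = ½(8)(5)² = 100.0 J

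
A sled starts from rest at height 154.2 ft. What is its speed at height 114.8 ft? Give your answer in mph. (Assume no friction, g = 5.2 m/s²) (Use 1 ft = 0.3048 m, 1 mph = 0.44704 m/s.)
Convert to SI: h₁−h₂ = 12.0091 m
mgh₁ = mgh₂ + ½mv² ⇒ v = √(2g(h₁−h₂)) = √(2·5.2·12.0091) = 11.1756 m/s = 25.0 mph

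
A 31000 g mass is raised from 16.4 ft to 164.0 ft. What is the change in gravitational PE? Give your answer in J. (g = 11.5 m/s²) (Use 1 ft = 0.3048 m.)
Convert to SI: m = 31.0 kg, Δh = 44.9885 m
ΔPE = mgΔh = (31.0)(11.5)(44.9885) = 16040 J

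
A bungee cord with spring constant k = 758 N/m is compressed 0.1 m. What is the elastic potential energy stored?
PE = ½kx² = ½(758)(0.1)² = 3.79 J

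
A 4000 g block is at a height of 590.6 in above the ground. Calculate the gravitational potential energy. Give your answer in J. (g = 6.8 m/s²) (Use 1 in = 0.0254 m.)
Convert to SI: m = 4.0 kg, h = 15.0012 m
PE = mgh = (4.0)(6.8)(15.0012) = 408.0 J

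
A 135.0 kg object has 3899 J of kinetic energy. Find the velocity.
v = √(2·KE/m) = √(2·3899/135.0) = 7.6 m/s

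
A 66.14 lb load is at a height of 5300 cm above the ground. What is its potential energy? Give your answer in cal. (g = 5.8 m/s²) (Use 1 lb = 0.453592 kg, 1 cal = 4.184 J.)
Convert to SI: m = 30.0006 kg, h = 53.0 m
PE = mgh = (30.0006)(5.8)(53.0) = 9222.18 J = 2204 cal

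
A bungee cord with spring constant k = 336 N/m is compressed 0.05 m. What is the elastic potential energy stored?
PE = ½kx² = ½(336)(0.05)² = 0.42 J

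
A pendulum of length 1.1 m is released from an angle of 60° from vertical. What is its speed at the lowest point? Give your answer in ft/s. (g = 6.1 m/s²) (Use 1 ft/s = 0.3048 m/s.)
h = L(1 − cosθ) = 1.1(1 − cos60°) = 0.55 m
v = √(2gh) = √(2·6.1·0.55) = 2.59037 m/s = 8.499 ft/s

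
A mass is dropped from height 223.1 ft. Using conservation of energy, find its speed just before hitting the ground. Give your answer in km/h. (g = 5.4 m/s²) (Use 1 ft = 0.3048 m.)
Convert to SI: h = 68.0009 m
mgh = ½mv² ⇒ v = √(2gh) = √(2·5.4·68.0009) = 27.1 m/s = 97.56 km/h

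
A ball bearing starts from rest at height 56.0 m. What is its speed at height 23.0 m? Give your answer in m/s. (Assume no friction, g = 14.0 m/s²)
mgh₁ = mgh₂ + ½mv² ⇒ v = √(2g(h₁−h₂)) = √(2·14.0·33.0) = 30.4 m/s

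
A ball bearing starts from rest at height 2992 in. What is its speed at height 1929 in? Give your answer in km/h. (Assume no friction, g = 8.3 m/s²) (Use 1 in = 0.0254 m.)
Convert to SI: h₁−h₂ = 27.0002 m
mgh₁ = mgh₂ + ½mv² ⇒ v = √(2g(h₁−h₂)) = √(2·8.3·27.0002) = 21.1708 m/s = 76.21 km/h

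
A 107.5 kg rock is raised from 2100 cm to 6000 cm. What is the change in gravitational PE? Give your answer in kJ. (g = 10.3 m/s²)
Convert to SI: m = 107.5 kg, Δh = 39.0 m
ΔPE = mgΔh = (107.5)(10.3)(39.0) = 43182.8 J = 43.18 kJ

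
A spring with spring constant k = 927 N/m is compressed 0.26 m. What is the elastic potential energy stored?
PE = ½kx² = ½(927)(0.26)² = 31.33 J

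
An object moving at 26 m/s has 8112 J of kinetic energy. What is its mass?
m = 2·KE/v² = 2·8112/(26)² = 24.0 kg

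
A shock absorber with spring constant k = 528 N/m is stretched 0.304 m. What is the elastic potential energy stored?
PE = ½kx² = ½(528)(0.304)² = 24.4 J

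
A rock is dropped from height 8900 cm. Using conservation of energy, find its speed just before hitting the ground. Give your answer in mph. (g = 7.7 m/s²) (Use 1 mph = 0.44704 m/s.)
Convert to SI: h = 89.0 m
mgh = ½mv² ⇒ v = √(2gh) = √(2·7.7·89.0) = 37.0216 m/s = 82.81 mph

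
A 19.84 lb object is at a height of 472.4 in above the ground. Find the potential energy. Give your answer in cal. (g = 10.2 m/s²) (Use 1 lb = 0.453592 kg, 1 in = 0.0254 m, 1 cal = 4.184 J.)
Convert to SI: m = 8.99927 kg, h = 11.999 m
PE = mgh = (8.99927)(10.2)(11.999) = 1101.41 J = 263.2 cal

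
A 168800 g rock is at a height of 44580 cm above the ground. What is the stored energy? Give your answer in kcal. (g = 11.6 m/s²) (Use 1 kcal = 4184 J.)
Convert to SI: m = 168.8 kg, h = 445.8 m
PE = mgh = (168.8)(11.6)(445.8) = 872912 J = 208.6 kcal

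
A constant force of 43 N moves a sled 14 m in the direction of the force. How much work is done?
W = F·d = (43)(14) = 602.0 J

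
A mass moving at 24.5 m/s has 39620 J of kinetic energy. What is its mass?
m = 2·KE/v² = 2·39620/(24.5)² = 132.0 kg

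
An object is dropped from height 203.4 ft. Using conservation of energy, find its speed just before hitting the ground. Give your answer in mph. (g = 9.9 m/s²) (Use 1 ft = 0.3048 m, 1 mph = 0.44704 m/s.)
Convert to SI: h = 61.9963 m
mgh = ½mv² ⇒ v = √(2gh) = √(2·9.9·61.9963) = 35.0361 m/s = 78.37 mph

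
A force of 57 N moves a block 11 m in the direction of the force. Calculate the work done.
W = F·d = (57)(11) = 627.0 J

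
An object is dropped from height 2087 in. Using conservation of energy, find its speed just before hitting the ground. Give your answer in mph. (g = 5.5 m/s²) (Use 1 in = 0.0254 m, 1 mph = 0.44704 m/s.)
Convert to SI: h = 53.0098 m
mgh = ½mv² ⇒ v = √(2gh) = √(2·5.5·53.0098) = 24.1476 m/s = 54.02 mph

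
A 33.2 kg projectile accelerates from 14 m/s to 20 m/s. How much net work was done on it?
W = ΔKE = ½m(v₂² − v₁²) = ½(33.2)(20² − 14²) = 3386.4 J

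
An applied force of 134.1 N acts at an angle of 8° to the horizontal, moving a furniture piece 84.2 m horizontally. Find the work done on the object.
W = F·d·cosθ = (134.1)(84.2)cos(8°) = 11180 J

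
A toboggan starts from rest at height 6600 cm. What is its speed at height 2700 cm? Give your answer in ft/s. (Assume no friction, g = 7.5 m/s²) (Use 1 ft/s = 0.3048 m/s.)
Convert to SI: h₁−h₂ = 39.0 m
mgh₁ = mgh₂ + ½mv² ⇒ v = √(2g(h₁−h₂)) = √(2·7.5·39.0) = 24.1868 m/s = 79.35 ft/s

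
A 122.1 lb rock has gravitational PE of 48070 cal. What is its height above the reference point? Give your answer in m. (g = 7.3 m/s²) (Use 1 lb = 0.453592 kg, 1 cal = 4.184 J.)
Convert to SI: m = 55.3836 kg, PE = 201125 J
h = PE/(mg) = 201125/(55.3836·7.3) = 497.5 m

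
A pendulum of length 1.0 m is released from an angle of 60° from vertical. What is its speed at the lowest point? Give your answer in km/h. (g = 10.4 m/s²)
h = L(1 − cosθ) = 1.0(1 − cos60°) = 0.5 m
v = √(2gh) = √(2·10.4·0.5) = 3.2249 m/s = 11.61 km/h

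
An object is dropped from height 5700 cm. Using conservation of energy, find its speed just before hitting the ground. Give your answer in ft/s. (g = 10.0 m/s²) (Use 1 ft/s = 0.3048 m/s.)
Convert to SI: h = 57.0 m
mgh = ½mv² ⇒ v = √(2gh) = √(2·10.0·57.0) = 33.7639 m/s = 110.8 ft/s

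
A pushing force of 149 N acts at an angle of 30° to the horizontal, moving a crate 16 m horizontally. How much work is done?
W = F·d·cosθ = (149)(16)cos(30°) = 2065 J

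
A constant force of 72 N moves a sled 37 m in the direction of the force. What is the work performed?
W = F·d = (72)(37) = 2664 J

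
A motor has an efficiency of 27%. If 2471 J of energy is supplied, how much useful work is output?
W_out = η·W_in = 0.27·2471 = 667.17 J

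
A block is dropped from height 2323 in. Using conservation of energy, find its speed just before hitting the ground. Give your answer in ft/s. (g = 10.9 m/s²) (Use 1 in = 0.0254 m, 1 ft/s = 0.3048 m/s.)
Convert to SI: h = 59.0042 m
mgh = ½mv² ⇒ v = √(2gh) = √(2·10.9·59.0042) = 35.8649 m/s = 117.7 ft/s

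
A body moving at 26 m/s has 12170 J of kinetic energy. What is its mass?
m = 2·KE/v² = 2·12170/(26)² = 36.01 kg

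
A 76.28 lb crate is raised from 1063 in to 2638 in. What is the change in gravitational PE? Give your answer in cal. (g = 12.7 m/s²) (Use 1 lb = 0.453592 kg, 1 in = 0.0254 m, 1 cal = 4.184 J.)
Convert to SI: m = 34.6 kg, Δh = 40.005 m
ΔPE = mgΔh = (34.6)(12.7)(40.005) = 17579.0 J = 4201 cal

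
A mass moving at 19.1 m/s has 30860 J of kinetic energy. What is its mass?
m = 2·KE/v² = 2·30860/(19.1)² = 169.2 kg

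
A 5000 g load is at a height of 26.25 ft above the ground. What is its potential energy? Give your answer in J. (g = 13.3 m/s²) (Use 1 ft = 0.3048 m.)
Convert to SI: m = 5.0 kg, h = 8.001 m
PE = mgh = (5.0)(13.3)(8.001) = 532.1 J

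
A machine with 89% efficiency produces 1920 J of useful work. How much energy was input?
W_in = W_out/η = 1920/0.89 = 2157 J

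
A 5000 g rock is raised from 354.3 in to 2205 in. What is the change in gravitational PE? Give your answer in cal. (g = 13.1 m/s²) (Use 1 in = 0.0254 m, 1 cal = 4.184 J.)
Convert to SI: m = 5.0 kg, Δh = 47.0078 m
ΔPE = mgΔh = (5.0)(13.1)(47.0078) = 3079.01 J = 735.9 cal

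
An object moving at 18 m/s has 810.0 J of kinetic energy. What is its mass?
m = 2·KE/v² = 2·810.0/(18)² = 5.0 kg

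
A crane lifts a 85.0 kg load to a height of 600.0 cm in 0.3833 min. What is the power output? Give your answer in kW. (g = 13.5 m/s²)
Convert to SI: m = 85.0 kg, h = 6.0 m, t = 22.998 s
P = mgh/t = (85.0)(13.5)(6.0)/22.998 = 299.374 W = 0.2994 kW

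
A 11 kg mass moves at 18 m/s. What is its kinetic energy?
KE = ½mv² = ½(11)(18)² = 1782.0 J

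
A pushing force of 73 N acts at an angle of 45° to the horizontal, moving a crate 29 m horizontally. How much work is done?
W = F·d·cosθ = (73)(29)cos(45°) = 1497 J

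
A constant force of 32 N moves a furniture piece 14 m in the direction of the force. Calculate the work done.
W = F·d = (32)(14) = 448.0 J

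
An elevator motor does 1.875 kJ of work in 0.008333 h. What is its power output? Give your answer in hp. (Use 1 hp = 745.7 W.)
Convert to SI: W = 1875.0 J, t = 29.9988 s
P = W/t = 1875.0/29.9988 = 62.5025 W = 0.08382 hp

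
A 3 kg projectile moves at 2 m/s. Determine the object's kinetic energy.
KE = ½mv² = ½(3)(2)² = 6.0 J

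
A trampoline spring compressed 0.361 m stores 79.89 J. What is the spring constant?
k = 2·PE/x² = 2·79.89/(0.361)² = 1226 N/m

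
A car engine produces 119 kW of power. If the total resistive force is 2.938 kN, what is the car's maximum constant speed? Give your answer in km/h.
Convert to SI: F = 2938.0 N
P = Fv ⇒ v = P/F = 119000 W/2938.0 N = 40.5037 m/s = 145.8 km/h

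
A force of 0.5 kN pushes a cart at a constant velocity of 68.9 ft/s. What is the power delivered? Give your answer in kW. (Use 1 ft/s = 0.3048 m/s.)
Convert to SI: F = 500.0 N, v = 21.0007 m/s
P = Fv = (500.0)(21.0007) = 10500.4 W = 10.5 kW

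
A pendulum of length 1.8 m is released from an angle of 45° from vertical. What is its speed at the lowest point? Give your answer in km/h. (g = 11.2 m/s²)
h = L(1 − cosθ) = 1.8(1 − cos45°) = 0.527208 m
v = √(2gh) = √(2·11.2·0.527208) = 3.43649 m/s = 12.37 km/h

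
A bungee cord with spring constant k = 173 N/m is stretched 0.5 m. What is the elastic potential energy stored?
PE = ½kx² = ½(173)(0.5)² = 21.63 J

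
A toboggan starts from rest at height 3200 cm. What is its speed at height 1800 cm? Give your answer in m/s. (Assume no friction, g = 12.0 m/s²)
Convert to SI: h₁−h₂ = 14.0 m
mgh₁ = mgh₂ + ½mv² ⇒ v = √(2g(h₁−h₂)) = √(2·12.0·14.0) = 18.33 m/s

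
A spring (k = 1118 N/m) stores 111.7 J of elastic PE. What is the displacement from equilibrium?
x = √(2·PE/k) = √(2·111.7/1118) = 0.447 m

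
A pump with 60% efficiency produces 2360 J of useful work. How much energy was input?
W_in = W_out/η = 2360/0.6 = 3933 J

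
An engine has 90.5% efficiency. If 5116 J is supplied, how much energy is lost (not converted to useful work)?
W_lost = W_in(1 − η) = 5116·(1 − 0.905) = 486.0 J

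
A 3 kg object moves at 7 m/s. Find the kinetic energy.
KE = ½mv² = ½(3)(7)² = 73.5 J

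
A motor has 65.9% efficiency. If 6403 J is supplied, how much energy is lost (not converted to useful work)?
W_lost = W_in(1 − η) = 6403·(1 − 0.659) = 2183 J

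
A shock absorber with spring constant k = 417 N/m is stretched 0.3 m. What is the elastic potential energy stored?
PE = ½kx² = ½(417)(0.3)² = 18.77 J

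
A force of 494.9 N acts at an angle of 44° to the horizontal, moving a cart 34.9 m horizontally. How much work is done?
W = F·d·cosθ = (494.9)(34.9)cos(44°) = 12420 J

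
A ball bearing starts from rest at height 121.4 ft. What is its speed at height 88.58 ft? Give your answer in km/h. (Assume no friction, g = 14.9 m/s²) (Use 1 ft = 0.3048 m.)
Convert to SI: h₁−h₂ = 10.0035 m
mgh₁ = mgh₂ + ½mv² ⇒ v = √(2g(h₁−h₂)) = √(2·14.9·10.0035) = 17.2657 m/s = 62.16 km/h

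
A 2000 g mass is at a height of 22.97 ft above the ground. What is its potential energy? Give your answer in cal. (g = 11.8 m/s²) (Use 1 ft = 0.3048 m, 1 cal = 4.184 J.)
Convert to SI: m = 2.0 kg, h = 7.00126 m
PE = mgh = (2.0)(11.8)(7.00126) = 165.23 J = 39.49 cal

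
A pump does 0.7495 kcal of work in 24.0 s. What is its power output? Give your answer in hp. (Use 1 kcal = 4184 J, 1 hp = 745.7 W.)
Convert to SI: W = 3135.91 J, t = 24.0 s
P = W/t = 3135.91/24.0 = 130.663 W = 0.1752 hp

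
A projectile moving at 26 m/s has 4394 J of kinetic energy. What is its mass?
m = 2·KE/v² = 2·4394/(26)² = 13.0 kg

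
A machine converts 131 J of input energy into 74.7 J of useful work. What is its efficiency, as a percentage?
η = W_out/W_in = 74.7/131 = 57.02%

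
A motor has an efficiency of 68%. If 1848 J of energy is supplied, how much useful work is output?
W_out = η·W_in = 0.68·1848 = 1256.64 J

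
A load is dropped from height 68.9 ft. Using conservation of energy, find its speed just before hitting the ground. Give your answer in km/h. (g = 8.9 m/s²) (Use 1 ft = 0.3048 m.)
Convert to SI: h = 21.0007 m
mgh = ½mv² ⇒ v = √(2gh) = √(2·8.9·21.0007) = 19.3342 m/s = 69.6 km/h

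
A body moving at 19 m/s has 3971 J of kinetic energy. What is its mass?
m = 2·KE/v² = 2·3971/(19)² = 22.0 kg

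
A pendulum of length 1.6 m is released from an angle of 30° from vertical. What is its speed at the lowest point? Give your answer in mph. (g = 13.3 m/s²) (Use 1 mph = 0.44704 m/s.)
h = L(1 − cosθ) = 1.6(1 − cos30°) = 0.214359 m
v = √(2gh) = √(2·13.3·0.214359) = 2.38788 m/s = 5.342 mph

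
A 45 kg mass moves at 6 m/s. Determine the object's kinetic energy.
KE = ½mv² = ½(45)(6)² = 810.0 J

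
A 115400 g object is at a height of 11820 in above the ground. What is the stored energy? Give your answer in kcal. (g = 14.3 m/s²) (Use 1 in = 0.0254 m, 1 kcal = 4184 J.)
Convert to SI: m = 115.4 kg, h = 300.228 m
PE = mgh = (115.4)(14.3)(300.228) = 495442 J = 118.4 kcal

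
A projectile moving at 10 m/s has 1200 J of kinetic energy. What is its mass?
m = 2·KE/v² = 2·1200/(10)² = 24.0 kg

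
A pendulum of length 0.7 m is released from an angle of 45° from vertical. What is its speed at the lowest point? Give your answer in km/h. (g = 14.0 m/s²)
h = L(1 − cosθ) = 0.7(1 − cos45°) = 0.205025 m
v = √(2gh) = √(2·14.0·0.205025) = 2.39598 m/s = 8.626 km/h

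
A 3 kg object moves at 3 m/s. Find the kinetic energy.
KE = ½mv² = ½(3)(3)² = 13.5 J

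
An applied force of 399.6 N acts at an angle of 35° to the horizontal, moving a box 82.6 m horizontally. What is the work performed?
W = F·d·cosθ = (399.6)(82.6)cos(35°) = 27040 J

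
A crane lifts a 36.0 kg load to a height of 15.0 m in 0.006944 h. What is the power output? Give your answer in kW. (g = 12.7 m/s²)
Convert to SI: m = 36.0 kg, h = 15.0 m, t = 24.9984 s
P = mgh/t = (36.0)(12.7)(15.0)/24.9984 = 274.338 W = 0.2743 kW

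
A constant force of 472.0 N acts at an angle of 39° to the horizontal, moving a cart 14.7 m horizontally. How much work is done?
W = F·d·cosθ = (472.0)(14.7)cos(39°) = 5392 J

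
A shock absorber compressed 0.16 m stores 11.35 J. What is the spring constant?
k = 2·PE/x² = 2·11.35/(0.16)² = 886.7 N/m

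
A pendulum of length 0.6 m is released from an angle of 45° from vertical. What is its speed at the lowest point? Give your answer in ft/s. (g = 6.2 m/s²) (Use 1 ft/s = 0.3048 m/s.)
h = L(1 − cosθ) = 0.6(1 − cos45°) = 0.175736 m
v = √(2gh) = √(2·6.2·0.175736) = 1.47619 m/s = 4.843 ft/s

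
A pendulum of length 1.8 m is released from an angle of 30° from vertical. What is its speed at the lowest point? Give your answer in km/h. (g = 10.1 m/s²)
h = L(1 − cosθ) = 1.8(1 − cos30°) = 0.241154 m
v = √(2gh) = √(2·10.1·0.241154) = 2.20711 m/s = 7.946 km/h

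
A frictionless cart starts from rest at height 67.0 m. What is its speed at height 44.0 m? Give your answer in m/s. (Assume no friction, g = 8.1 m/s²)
mgh₁ = mgh₂ + ½mv² ⇒ v = √(2g(h₁−h₂)) = √(2·8.1·23.0) = 19.3 m/s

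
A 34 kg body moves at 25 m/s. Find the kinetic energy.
KE = ½mv² = ½(34)(25)² = 10625.0 J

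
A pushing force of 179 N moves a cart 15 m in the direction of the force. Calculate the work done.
W = F·d = (179)(15) = 2685 J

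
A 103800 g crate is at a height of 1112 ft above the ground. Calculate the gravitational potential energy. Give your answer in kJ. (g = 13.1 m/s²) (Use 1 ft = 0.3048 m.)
Convert to SI: m = 103.8 kg, h = 338.938 m
PE = mgh = (103.8)(13.1)(338.938) = 460881 J = 460.9 kJ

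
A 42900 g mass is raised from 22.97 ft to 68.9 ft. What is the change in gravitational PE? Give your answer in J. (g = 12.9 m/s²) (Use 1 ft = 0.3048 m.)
Convert to SI: m = 42.9 kg, Δh = 13.9995 m
ΔPE = mgΔh = (42.9)(12.9)(13.9995) = 7747 J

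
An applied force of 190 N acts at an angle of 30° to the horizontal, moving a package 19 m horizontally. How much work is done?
W = F·d·cosθ = (190)(19)cos(30°) = 3126 J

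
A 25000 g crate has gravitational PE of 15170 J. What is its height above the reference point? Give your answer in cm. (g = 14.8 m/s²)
Convert to SI: m = 25.0 kg, PE = 15170.0 J
h = PE/(mg) = 15170.0/(25.0·14.8) = 41.0 m = 4100 cm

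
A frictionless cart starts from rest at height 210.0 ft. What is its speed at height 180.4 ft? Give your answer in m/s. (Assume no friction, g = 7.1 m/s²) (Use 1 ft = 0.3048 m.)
Convert to SI: h₁−h₂ = 9.02208 m
mgh₁ = mgh₂ + ½mv² ⇒ v = √(2g(h₁−h₂)) = √(2·7.1·9.02208) = 11.32 m/s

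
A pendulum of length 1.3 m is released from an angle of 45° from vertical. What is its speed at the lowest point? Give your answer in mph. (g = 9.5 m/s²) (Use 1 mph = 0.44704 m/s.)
h = L(1 − cosθ) = 1.3(1 − cos45°) = 0.380761 m
v = √(2gh) = √(2·9.5·0.380761) = 2.6897 m/s = 6.017 mph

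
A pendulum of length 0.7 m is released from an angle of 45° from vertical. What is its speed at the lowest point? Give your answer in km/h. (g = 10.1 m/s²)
h = L(1 − cosθ) = 0.7(1 − cos45°) = 0.205025 m
v = √(2gh) = √(2·10.1·0.205025) = 2.03507 m/s = 7.326 km/h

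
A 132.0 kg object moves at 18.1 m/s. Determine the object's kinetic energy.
KE = ½mv² = ½(132.0)(18.1)² = 21620 J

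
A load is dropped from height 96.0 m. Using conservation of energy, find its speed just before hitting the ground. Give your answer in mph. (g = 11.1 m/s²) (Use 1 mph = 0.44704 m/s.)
mgh = ½mv² ⇒ v = √(2gh) = √(2·11.1·96.0) = 46.1649 m/s = 103.3 mph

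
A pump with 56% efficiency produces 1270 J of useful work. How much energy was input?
W_in = W_out/η = 1270/0.56 = 2268 J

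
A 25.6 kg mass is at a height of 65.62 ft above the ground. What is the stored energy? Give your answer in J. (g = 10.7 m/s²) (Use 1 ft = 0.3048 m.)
Convert to SI: m = 25.6 kg, h = 20.001 m
PE = mgh = (25.6)(10.7)(20.001) = 5479 J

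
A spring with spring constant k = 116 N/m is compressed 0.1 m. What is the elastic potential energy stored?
PE = ½kx² = ½(116)(0.1)² = 0.58 J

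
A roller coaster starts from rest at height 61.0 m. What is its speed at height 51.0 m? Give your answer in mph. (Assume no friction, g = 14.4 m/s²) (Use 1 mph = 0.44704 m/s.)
mgh₁ = mgh₂ + ½mv² ⇒ v = √(2g(h₁−h₂)) = √(2·14.4·10.0) = 16.9706 m/s = 37.96 mph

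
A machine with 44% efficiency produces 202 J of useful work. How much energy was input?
W_in = W_out/η = 202/0.44 = 459.1 J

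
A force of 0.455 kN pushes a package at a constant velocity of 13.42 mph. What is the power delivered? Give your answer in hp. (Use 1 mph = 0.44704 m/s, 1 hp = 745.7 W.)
Convert to SI: F = 455.0 N, v = 5.99928 m/s
P = Fv = (455.0)(5.99928) = 2729.67 W = 3.661 hp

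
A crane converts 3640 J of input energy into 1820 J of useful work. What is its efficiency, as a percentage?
η = W_out/W_in = 1820/3640 = 50.0%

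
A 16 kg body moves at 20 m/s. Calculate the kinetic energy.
KE = ½mv² = ½(16)(20)² = 3200.0 J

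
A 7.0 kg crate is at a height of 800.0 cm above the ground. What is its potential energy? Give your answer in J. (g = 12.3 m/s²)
Convert to SI: m = 7.0 kg, h = 8.0 m
PE = mgh = (7.0)(12.3)(8.0) = 688.8 J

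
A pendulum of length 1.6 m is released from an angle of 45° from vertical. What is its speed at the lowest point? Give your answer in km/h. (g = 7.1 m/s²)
h = L(1 − cosθ) = 1.6(1 − cos45°) = 0.468629 m
v = √(2gh) = √(2·7.1·0.468629) = 2.57964 m/s = 9.287 km/h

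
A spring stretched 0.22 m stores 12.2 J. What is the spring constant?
k = 2·PE/x² = 2·12.2/(0.22)² = 504.1 N/m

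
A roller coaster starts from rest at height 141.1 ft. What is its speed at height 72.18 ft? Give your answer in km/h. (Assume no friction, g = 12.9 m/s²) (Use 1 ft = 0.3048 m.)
Convert to SI: h₁−h₂ = 21.0068 m
mgh₁ = mgh₂ + ½mv² ⇒ v = √(2g(h₁−h₂)) = √(2·12.9·21.0068) = 23.2804 m/s = 83.81 km/h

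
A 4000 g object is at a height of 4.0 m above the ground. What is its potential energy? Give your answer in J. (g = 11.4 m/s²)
Convert to SI: m = 4.0 kg, h = 4.0 m
PE = mgh = (4.0)(11.4)(4.0) = 182.4 J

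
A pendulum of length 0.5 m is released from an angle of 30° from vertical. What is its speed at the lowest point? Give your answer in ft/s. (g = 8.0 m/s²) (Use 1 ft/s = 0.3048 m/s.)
h = L(1 − cosθ) = 0.5(1 − cos30°) = 0.0669873 m
v = √(2gh) = √(2·8.0·0.0669873) = 1.03528 m/s = 3.397 ft/s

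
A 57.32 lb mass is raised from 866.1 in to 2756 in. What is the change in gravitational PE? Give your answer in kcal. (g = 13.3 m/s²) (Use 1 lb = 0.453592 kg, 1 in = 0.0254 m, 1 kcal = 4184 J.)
Convert to SI: m = 25.9999 kg, Δh = 48.0035 m
ΔPE = mgΔh = (25.9999)(13.3)(48.0035) = 16599.5 J = 3.967 kcal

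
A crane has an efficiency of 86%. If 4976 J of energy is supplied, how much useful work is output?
W_out = η·W_in = 0.86·4976 = 4279.36 J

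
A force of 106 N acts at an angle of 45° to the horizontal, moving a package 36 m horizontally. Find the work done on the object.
W = F·d·cosθ = (106)(36)cos(45°) = 2698 J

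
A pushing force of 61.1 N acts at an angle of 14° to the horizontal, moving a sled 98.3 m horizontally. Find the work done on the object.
W = F·d·cosθ = (61.1)(98.3)cos(14°) = 5828 J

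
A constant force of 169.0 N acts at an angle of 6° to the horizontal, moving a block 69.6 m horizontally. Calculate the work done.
W = F·d·cosθ = (169.0)(69.6)cos(6°) = 11700 J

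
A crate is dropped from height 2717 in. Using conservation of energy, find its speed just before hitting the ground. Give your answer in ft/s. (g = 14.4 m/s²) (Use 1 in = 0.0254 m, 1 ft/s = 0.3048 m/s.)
Convert to SI: h = 69.0118 m
mgh = ½mv² ⇒ v = √(2gh) = √(2·14.4·69.0118) = 44.5818 m/s = 146.3 ft/s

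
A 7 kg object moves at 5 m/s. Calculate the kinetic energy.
KE = ½mv² = ½(7)(5)² = 87.5 J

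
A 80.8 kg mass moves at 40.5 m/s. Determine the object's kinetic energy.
KE = ½mv² = ½(80.8)(40.5)² = 66270 J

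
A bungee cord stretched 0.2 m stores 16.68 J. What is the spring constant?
k = 2·PE/x² = 2·16.68/(0.2)² = 834.0 N/m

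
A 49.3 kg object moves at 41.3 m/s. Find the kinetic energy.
KE = ½mv² = ½(49.3)(41.3)² = 42050 J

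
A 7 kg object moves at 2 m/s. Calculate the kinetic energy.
KE = ½mv² = ½(7)(2)² = 14.0 J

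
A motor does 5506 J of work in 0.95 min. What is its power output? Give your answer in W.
Convert to SI: W = 5506.0 J, t = 57.0 s
P = W/t = 5506.0/57.0 = 96.6 W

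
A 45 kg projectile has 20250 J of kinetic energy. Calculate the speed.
v = √(2·KE/m) = √(2·20250/45) = 30.0 m/s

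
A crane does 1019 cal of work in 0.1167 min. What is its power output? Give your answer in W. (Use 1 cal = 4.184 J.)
Convert to SI: W = 4263.5 J, t = 7.002 s
P = W/t = 4263.5/7.002 = 608.9 W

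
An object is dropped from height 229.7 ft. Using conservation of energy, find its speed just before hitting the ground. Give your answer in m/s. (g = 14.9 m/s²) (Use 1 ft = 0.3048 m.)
Convert to SI: h = 70.0126 m
mgh = ½mv² ⇒ v = √(2gh) = √(2·14.9·70.0126) = 45.68 m/s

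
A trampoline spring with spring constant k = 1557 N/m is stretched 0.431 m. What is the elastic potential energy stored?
PE = ½kx² = ½(1557)(0.431)² = 144.6 J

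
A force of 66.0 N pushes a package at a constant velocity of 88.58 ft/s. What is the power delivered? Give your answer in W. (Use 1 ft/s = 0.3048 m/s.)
Convert to SI: F = 66.0 N, v = 26.9992 m/s
P = Fv = (66.0)(26.9992) = 1782 W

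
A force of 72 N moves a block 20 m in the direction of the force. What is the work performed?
W = F·d = (72)(20) = 1440 J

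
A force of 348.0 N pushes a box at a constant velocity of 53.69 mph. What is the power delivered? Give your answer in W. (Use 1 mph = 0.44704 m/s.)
Convert to SI: F = 348.0 N, v = 24.0016 m/s
P = Fv = (348.0)(24.0016) = 8353 W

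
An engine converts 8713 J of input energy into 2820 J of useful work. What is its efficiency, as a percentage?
η = W_out/W_in = 2820/8713 = 32.37%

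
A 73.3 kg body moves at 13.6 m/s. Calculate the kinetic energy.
KE = ½mv² = ½(73.3)(13.6)² = 6779 J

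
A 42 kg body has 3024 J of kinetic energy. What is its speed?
v = √(2·KE/m) = √(2·3024/42) = 12.0 m/s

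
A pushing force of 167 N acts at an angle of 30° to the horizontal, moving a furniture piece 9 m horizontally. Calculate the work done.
W = F·d·cosθ = (167)(9)cos(30°) = 1302 J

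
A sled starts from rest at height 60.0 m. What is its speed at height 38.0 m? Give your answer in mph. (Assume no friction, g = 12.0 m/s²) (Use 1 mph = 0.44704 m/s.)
mgh₁ = mgh₂ + ½mv² ⇒ v = √(2g(h₁−h₂)) = √(2·12.0·22.0) = 22.9783 m/s = 51.4 mph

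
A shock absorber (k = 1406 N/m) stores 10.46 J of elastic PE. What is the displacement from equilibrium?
x = √(2·PE/k) = √(2·10.46/1406) = 0.122 m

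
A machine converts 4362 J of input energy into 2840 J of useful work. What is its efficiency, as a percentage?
η = W_out/W_in = 2840/4362 = 65.11%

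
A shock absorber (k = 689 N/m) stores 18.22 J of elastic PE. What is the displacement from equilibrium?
x = √(2·PE/k) = √(2·18.22/689) = 0.23 m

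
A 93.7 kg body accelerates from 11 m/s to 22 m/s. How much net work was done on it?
W = ΔKE = ½m(v₂² − v₁²) = ½(93.7)(22² − 11²) = 17006.55 J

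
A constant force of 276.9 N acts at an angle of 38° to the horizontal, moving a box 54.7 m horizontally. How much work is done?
W = F·d·cosθ = (276.9)(54.7)cos(38°) = 11940 J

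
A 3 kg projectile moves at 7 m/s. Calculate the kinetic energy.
KE = ½mv² = ½(3)(7)² = 73.5 J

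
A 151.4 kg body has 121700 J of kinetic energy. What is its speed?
v = √(2·KE/m) = √(2·121700/151.4) = 40.1 m/s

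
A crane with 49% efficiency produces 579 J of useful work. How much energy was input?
W_in = W_out/η = 579/0.49 = 1182 J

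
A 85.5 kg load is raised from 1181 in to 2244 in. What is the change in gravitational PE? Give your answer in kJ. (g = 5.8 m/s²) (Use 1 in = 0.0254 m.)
Convert to SI: m = 85.5 kg, Δh = 27.0002 m
ΔPE = mgΔh = (85.5)(5.8)(27.0002) = 13389.4 J = 13.39 kJ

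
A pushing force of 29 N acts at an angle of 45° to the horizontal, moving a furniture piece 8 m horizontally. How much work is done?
W = F·d·cosθ = (29)(8)cos(45°) = 164.0 J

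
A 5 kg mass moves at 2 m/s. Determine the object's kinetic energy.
KE = ½mv² = ½(5)(2)² = 10.0 J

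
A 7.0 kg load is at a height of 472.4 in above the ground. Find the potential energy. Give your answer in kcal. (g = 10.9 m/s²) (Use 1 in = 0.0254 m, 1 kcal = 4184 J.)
Convert to SI: m = 7.0 kg, h = 11.999 m
PE = mgh = (7.0)(10.9)(11.999) = 915.521 J = 0.2188 kcal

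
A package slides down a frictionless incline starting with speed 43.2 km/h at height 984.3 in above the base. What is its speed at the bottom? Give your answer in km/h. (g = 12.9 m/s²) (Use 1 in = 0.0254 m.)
Convert to SI: v₀ = 12.0 m/s, h = 25.0012 m
½mv₀² + mgh = ½mv² ⇒ v = √(v₀² + 2gh) = √(12.0² + 2·12.9·25.0012) = 28.0897 m/s = 101.1 km/h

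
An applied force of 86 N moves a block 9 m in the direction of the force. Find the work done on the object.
W = F·d = (86)(9) = 774.0 J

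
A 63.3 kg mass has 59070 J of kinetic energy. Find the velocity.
v = √(2·KE/m) = √(2·59070/63.3) = 43.2 m/s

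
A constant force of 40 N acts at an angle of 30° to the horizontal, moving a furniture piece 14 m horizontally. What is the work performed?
W = F·d·cosθ = (40)(14)cos(30°) = 485.0 J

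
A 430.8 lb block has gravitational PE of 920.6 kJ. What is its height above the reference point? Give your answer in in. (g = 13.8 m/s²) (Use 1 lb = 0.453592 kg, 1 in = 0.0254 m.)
Convert to SI: m = 195.407 kg, PE = 920600 J
h = PE/(mg) = 920600/(195.407·13.8) = 341.39 m = 13440 in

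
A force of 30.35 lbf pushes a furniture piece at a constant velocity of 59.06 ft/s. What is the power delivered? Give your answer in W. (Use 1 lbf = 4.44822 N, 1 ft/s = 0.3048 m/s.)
Convert to SI: F = 135.003 N, v = 18.0015 m/s
P = Fv = (135.003)(18.0015) = 2430 W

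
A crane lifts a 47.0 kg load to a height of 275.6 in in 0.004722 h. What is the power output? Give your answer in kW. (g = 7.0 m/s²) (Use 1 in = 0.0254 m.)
Convert to SI: m = 47.0 kg, h = 7.00024 m, t = 16.9992 s
P = mgh/t = (47.0)(7.0)(7.00024)/16.9992 = 135.482 W = 0.1355 kW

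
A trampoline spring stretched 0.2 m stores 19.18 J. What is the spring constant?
k = 2·PE/x² = 2·19.18/(0.2)² = 959.0 N/m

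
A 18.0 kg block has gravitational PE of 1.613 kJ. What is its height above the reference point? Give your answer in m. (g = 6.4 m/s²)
Convert to SI: m = 18.0 kg, PE = 1613.0 J
h = PE/(mg) = 1613.0/(18.0·6.4) = 14.0 m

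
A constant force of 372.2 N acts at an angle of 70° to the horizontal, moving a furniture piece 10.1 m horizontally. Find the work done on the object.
W = F·d·cosθ = (372.2)(10.1)cos(70°) = 1286 J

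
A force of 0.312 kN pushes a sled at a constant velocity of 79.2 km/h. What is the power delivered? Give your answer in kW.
Convert to SI: F = 312.0 N, v = 22.0 m/s
P = Fv = (312.0)(22.0) = 6864.0 W = 6.864 kW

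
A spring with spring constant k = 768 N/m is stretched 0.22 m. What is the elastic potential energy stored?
PE = ½kx² = ½(768)(0.22)² = 18.59 J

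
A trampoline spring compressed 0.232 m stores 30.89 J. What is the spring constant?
k = 2·PE/x² = 2·30.89/(0.232)² = 1148 N/m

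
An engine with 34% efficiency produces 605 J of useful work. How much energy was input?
W_in = W_out/η = 605/0.34 = 1779 J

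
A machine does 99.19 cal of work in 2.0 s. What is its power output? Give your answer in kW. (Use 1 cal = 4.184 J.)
Convert to SI: W = 415.011 J, t = 2.0 s
P = W/t = 415.011/2.0 = 207.505 W = 0.2075 kW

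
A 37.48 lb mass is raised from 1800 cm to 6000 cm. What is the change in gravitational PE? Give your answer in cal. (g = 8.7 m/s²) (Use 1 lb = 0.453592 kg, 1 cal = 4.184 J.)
Convert to SI: m = 17.0006 kg, Δh = 42.0 m
ΔPE = mgΔh = (17.0006)(8.7)(42.0) = 6212.03 J = 1485 cal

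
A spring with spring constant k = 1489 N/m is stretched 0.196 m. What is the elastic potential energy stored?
PE = ½kx² = ½(1489)(0.196)² = 28.6 J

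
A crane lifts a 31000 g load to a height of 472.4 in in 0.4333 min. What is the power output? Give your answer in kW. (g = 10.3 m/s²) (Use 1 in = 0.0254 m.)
Convert to SI: m = 31.0 kg, h = 11.999 m, t = 25.998 s
P = mgh/t = (31.0)(10.3)(11.999)/25.998 = 147.368 W = 0.1474 kW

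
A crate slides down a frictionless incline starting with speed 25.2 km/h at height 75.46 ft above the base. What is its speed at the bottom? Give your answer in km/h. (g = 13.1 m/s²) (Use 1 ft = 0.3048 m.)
Convert to SI: v₀ = 7.0 m/s, h = 23.0002 m
½mv₀² + mgh = ½mv² ⇒ v = √(v₀² + 2gh) = √(7.0² + 2·13.1·23.0002) = 25.5266 m/s = 91.9 km/h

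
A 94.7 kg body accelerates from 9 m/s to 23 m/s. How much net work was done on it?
W = ΔKE = ½m(v₂² − v₁²) = ½(94.7)(23² − 9²) = 21212.8 J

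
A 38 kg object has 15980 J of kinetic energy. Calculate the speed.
v = √(2·KE/m) = √(2·15980/38) = 29.0 m/s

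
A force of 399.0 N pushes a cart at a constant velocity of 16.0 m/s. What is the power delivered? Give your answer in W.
P = Fv = (399.0)(16.0) = 6384 W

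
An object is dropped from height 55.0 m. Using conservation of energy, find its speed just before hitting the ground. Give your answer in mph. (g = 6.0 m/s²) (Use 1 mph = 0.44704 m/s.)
mgh = ½mv² ⇒ v = √(2gh) = √(2·6.0·55.0) = 25.6905 m/s = 57.47 mph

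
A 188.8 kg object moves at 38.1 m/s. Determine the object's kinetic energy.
KE = ½mv² = ½(188.8)(38.1)² = 137000 J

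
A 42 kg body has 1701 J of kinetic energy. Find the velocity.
v = √(2·KE/m) = √(2·1701/42) = 9.0 m/s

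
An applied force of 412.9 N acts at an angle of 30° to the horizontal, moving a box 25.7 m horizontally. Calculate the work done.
W = F·d·cosθ = (412.9)(25.7)cos(30°) = 9190 J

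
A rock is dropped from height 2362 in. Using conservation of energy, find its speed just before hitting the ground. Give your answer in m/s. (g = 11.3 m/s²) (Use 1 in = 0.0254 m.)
Convert to SI: h = 59.9948 m
mgh = ½mv² ⇒ v = √(2gh) = √(2·11.3·59.9948) = 36.82 m/s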